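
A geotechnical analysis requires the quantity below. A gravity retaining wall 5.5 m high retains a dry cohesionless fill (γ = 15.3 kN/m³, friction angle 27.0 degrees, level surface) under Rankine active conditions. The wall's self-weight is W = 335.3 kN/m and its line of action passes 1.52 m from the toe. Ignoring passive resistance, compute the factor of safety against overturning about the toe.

3.20

K_a = tan²(45° − 27.0°/2) = 0.3755.
P_a = ½K_aγH² = 0.5×0.3755×15.3×5.5² = 86.90 kN/m, acting at H/3 = 1.833 m above the base.
Overturning moment M_o = P_a × H/3 = 86.90 × 1.833 = 159.3.
Resisting moment M_r = W × 1.52 = 335.3 × 1.52 = 509.7.
FS_overturning = M_r/M_o = 509.7/159.3 = 3.199.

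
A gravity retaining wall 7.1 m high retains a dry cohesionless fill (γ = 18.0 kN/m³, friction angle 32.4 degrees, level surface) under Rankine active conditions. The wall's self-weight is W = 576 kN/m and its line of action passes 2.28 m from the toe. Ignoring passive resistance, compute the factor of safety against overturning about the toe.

4.05

K_a = tan²(45° − 32.4°/2) = 0.3022.
P_a = ½K_aγH² = 0.5×0.3022×18.0×7.1² = 137.1 kN/m, acting at H/3 = 2.367 m above the base.
Overturning moment M_o = P_a × H/3 = 137.1 × 2.367 = 324.5.
Resisting moment M_r = W × 2.28 = 576 × 2.28 = 1313.
FS_overturning = M_r/M_o = 1313/324.5 = 4.047.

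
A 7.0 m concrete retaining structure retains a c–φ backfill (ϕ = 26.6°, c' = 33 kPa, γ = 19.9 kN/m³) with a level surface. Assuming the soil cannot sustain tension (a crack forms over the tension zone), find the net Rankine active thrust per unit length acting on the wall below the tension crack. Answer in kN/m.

K_a = 0.3814; √K_a = 0.6176.
Tension-crack depth z_c = 2c/(γ√K_a) = 2×33/(19.9×0.6176) = 5.370 m.
σ_a at base = K_a γ H − 2c√K_a = 0.3814×19.9×7.0 − 2×33×0.6176 = 12.37 kPa.
P_a = ½ × 12.37 × (H − z_c) = 0.5×12.37×1.630 = 10.08 kN/m.

10.1 kN/m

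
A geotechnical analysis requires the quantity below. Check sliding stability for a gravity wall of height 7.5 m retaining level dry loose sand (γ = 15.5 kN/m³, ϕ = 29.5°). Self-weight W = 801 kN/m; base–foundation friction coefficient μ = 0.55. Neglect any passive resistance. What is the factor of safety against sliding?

K_a = tan²(45° − 29.5°/2) = 0.3401.
P_a = ½K_aγH² = 0.5×0.3401×15.5×7.5² = 148.3 kN/m, acting at H/3 = 2.500 m above the base.
FS_sliding = μW / P_a = 0.55×801 / 148.3 = 2.971.

2.97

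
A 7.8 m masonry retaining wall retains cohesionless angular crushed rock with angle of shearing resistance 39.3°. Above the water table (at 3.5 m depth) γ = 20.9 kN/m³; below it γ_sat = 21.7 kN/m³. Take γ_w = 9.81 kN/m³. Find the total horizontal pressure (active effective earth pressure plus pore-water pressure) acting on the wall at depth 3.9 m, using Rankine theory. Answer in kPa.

21.4 kPa

K_a = (1 − sin φ)/(1 + sin φ) = 0.2245.
γ' = 21.7 − 9.81 = 11.89 kN/m³.
Effective vertical stress at 3.9 m: σ'_v = 20.9×3.5 + 11.89×0.400 = 77.91 kPa.
σ'_h = K_a σ'_v = 0.2245 × 77.91 = 17.49 kPa; u = γ_w × 0.400 = 3.924 kPa.
Total σ_h = 17.49 + 3.924 = 21.41 kPa.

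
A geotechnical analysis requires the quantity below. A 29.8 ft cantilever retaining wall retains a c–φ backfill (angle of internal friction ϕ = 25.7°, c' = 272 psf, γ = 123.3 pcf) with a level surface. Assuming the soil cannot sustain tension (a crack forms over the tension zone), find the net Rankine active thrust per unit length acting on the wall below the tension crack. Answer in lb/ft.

12600 lb/ft

K_a = 0.3950; √K_a = 0.6285.
Tension-crack depth z_c = 2c/(γ√K_a) = 2×272/(123.3×0.6285) = 7.020 ft.
σ_a at base = K_a γ H − 2c√K_a = 0.3950×123.3×29.8 − 2×272×0.6285 = 1110 psf.
P_a = ½ × 1110 × (H − z_c) = 0.5×1110×22.78 = 12640 lb/ft.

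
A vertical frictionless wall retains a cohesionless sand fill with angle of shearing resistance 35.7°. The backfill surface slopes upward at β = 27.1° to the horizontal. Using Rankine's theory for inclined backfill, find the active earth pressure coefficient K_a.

K_a = cos β · (cos β − √(cos²β − cos²φ)) / (cos β + √(cos²β − cos²φ)).
cos β = 0.8902, cos φ = 0.8121, √(cos²β − cos²φ) = 0.3647.
K_a = 0.8902 × (0.8902 − 0.3647)/(0.8902 + 0.3647) = 0.3728.

0.373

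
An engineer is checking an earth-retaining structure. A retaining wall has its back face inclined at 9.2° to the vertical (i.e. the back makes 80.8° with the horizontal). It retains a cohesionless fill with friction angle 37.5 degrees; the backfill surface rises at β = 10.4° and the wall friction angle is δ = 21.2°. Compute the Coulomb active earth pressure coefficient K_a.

0.330

K_a = sin²(α+φ) / [sin²α · sin(α−δ) · (1 + √{sin(φ+δ)sin(φ−β) / (sin(α−δ)sin(α+β))})²].
With α = 80.8°, φ = 37.5°, δ = 21.2°, β = 10.4°: K_a = 0.3300.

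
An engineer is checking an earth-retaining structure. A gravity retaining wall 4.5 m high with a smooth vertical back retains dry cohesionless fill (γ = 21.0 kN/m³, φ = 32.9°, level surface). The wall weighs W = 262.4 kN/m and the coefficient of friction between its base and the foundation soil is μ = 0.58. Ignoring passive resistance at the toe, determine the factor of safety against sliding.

2.42

K_a = tan²(45° − 32.9°/2) = 0.2960.
P_a = ½K_aγH² = 0.5×0.2960×21.0×4.5² = 62.94 kN/m, acting at H/3 = 1.500 m above the base.
FS_sliding = μW / P_a = 0.58×262.4 / 62.94 = 2.418.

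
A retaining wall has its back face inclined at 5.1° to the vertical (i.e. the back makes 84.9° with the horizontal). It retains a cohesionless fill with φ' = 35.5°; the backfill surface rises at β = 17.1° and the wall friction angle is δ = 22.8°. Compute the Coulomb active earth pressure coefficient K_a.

K_a = sin²(α+φ) / [sin²α · sin(α−δ) · (1 + √{sin(φ+δ)sin(φ−β) / (sin(α−δ)sin(α+β))})²].
With α = 84.9°, φ = 35.5°, δ = 22.8°, β = 17.1°: K_a = 0.3498.

0.350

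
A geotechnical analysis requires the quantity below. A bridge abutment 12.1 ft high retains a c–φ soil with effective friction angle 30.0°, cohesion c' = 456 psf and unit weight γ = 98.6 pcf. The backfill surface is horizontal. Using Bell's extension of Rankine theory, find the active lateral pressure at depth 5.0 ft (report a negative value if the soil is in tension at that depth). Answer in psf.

K_a = (1 − sin φ)/(1 + sin φ) = 0.3333.
σ_a = K_a γ z − 2c√K_a = 0.3333×98.6×5.0 − 2×456×0.5774 = -362.2 psf.

-362 psf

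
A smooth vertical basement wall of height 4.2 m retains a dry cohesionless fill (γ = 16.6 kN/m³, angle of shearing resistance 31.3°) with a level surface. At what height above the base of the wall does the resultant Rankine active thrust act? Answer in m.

1.40 m

K_a = 0.3162.
The pressure distribution is triangular, so the resultant acts at H/3 above the base = 4.2/3 = 1.400 m.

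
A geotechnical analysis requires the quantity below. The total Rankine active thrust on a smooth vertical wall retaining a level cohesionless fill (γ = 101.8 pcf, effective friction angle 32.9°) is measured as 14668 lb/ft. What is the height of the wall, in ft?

K_a = 0.2960. P_a = ½ K_a γ H² ⇒ H = √(2P_a/(K_a γ)).
H = √(2×14668/(0.2960×101.8)) = 31.20 ft.

31.2 ft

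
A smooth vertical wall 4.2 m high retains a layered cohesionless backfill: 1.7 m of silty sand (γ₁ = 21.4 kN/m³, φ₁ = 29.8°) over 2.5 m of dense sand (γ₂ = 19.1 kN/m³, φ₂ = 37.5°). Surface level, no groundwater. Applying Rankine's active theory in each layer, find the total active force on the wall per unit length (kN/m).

K_a1 = tan²(45°−29.8°/2) = 0.3360; K_a2 = tan²(45°−37.5°/2) = 0.2432.
Layer 1: σ at base = K_a1 γ₁ h₁ = 12.22 kPa; P₁ = ½×12.22×1.7 = 10.39.
Layer 2: σ_v at top = γ₁h₁ = 36.38; σ_h top = K_a2×36.38 = 8.847; σ_h base = K_a2×(36.38+19.1×2.5) = 20.46.
P₂ = ½(8.847+20.46)×2.5 = 36.63. Total P_a = 10.39+36.63 = 47.02 kN/m.

47.0 kN/m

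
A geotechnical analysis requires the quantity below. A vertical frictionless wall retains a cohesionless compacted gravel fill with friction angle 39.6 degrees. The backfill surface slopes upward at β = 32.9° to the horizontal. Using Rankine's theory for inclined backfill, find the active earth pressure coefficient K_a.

0.362

K_a = cos β · (cos β − √(cos²β − cos²φ)) / (cos β + √(cos²β − cos²φ)).
cos β = 0.8396, cos φ = 0.7705, √(cos²β − cos²φ) = 0.3336.
K_a = 0.8396 × (0.8396 − 0.3336)/(0.8396 + 0.3336) = 0.3622.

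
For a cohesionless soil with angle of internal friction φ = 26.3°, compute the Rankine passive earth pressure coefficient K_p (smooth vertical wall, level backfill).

K_p = (1 + sin φ)/(1 − sin φ) = tan²(45° + 26.3°/2) = 2.591.

2.59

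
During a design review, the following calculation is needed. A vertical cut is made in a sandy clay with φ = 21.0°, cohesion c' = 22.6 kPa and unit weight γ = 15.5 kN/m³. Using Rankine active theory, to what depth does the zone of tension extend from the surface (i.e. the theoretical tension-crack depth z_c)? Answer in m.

K_a = tan²(45° − 21.0°/2) = 0.4724; √K_a = 0.6873.
The active pressure is zero where K_a γ z = 2c√K_a, so z_c = 2c/(γ√K_a) = 2×22.6/(15.5×0.6873) = 4.243 m.

4.24 m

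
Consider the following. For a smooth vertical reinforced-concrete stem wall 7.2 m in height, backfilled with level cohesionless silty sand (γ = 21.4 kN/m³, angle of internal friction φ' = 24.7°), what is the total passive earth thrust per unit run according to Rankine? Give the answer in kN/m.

K_p = tan²(45° + φ/2) = 2.436.
P_p = ½ K_p γ H² = 0.5 × 2.436 × 21.4 × 7.2² = 1351 kN/m.

1350 kN/m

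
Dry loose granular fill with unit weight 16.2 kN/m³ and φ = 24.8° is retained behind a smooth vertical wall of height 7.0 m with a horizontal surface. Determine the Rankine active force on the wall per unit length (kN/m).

K_a = tan²(45° − φ/2) = 0.4090.
P_a = ½ K_a γ H² = 0.5 × 0.4090 × 16.2 × 7.0² = 162.3 kN/m.

162 kN/m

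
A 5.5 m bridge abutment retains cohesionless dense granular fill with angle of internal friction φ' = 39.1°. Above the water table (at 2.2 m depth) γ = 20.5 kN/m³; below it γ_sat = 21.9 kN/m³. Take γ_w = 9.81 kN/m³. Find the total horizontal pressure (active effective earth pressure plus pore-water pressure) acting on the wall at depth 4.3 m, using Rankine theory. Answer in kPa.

K_a = (1 − sin φ)/(1 + sin φ) = 0.2265.
γ' = 21.9 − 9.81 = 12.09 kN/m³.
Effective vertical stress at 4.3 m: σ'_v = 20.5×2.2 + 12.09×2.10 = 70.49 kPa.
σ'_h = K_a σ'_v = 0.2265 × 70.49 = 15.96 kPa; u = γ_w × 2.10 = 20.60 kPa.
Total σ_h = 15.96 + 20.60 = 36.57 kPa.

36.6 kPa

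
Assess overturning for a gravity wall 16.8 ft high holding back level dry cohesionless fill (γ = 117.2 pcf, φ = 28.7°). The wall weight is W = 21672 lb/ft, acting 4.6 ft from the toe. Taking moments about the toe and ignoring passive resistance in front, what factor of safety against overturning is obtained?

3.07

K_a = tan²(45° − 28.7°/2) = 0.3511.
P_a = ½K_aγH² = 0.5×0.3511×117.2×16.8² = 5808 lb/ft, acting at H/3 = 5.600 ft above the base.
Overturning moment M_o = P_a × H/3 = 5808 × 5.600 = 32520.
Resisting moment M_r = W × 4.6 = 21672 × 4.6 = 99690.
FS_overturning = M_r/M_o = 99690/32520 = 3.065.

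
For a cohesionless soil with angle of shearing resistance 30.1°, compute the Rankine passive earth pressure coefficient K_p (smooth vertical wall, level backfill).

K_p = (1 + sin φ)/(1 − sin φ) = tan²(45° + 30.1°/2) = 3.012.

3.01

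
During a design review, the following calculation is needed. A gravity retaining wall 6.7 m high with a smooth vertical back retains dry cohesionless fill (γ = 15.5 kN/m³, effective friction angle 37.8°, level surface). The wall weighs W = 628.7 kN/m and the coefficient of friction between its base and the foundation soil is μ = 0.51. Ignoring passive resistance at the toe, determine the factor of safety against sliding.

3.84

K_a = tan²(45° − 37.8°/2) = 0.2400.
P_a = ½K_aγH² = 0.5×0.2400×15.5×6.7² = 83.49 kN/m, acting at H/3 = 2.233 m above the base.
FS_sliding = μW / P_a = 0.51×628.7 / 83.49 = 3.840.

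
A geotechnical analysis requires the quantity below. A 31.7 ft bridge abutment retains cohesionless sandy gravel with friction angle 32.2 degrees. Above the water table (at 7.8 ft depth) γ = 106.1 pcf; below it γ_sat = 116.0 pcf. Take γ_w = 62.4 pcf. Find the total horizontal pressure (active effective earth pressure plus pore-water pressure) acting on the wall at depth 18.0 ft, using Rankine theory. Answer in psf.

1060 psf

K_a = (1 − sin φ)/(1 + sin φ) = 0.3047.
γ' = 116.0 − 62.4 = 53.60 pcf.
Effective vertical stress at 18.0 ft: σ'_v = 106.1×7.8 + 53.60×10.2 = 1374 psf.
σ'_h = K_a σ'_v = 0.3047 × 1374 = 418.8 psf; u = γ_w × 10.2 = 636.5 psf.
Total σ_h = 418.8 + 636.5 = 1055 psf.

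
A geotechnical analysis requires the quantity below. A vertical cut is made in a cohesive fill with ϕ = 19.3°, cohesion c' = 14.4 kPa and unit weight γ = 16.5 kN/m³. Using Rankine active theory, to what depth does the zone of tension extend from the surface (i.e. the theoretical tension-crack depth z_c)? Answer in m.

2.46 m

K_a = tan²(45° − 19.3°/2) = 0.5032; √K_a = 0.7094.
The active pressure is zero where K_a γ z = 2c√K_a, so z_c = 2c/(γ√K_a) = 2×14.4/(16.5×0.7094) = 2.461 m.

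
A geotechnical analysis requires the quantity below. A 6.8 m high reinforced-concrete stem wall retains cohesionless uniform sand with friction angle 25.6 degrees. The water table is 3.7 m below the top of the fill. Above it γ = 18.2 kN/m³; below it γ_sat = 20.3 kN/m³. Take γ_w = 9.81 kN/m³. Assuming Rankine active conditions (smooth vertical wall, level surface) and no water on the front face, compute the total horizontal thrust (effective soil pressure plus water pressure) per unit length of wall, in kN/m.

199 kN/m

K_a = tan²(45° − φ/2) = 0.3966.
γ' = 20.3 − 9.81 = 10.49 kN/m³. Depth below WT = 3.1 m.
σ'_h at WT = K_a γ d_w = 26.70 kPa; at base = 26.70 + K_a γ' × 3.1 = 39.60 kPa.
P₁ (0–3.7 m) = ½×26.70×3.7 = 49.40. P₂ (3.7–6.8 m) = ½(26.70+39.60)×3.1 = 102.8.
P_w = ½ γ_w h₂² = 0.5×9.81×3.1² = 47.14. Total = 49.40+102.8+47.14 = 199.3 kN/m.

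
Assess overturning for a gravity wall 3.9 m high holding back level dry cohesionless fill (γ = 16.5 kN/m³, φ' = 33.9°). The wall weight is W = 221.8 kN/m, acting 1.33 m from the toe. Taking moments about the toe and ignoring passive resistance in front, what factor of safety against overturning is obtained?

6.37

K_a = tan²(45° − 33.9°/2) = 0.2839.
P_a = ½K_aγH² = 0.5×0.2839×16.5×3.9² = 35.63 kN/m, acting at H/3 = 1.300 m above the base.
Overturning moment M_o = P_a × H/3 = 35.63 × 1.300 = 46.31.
Resisting moment M_r = W × 1.33 = 221.8 × 1.33 = 295.0.
FS_overturning = M_r/M_o = 295.0/46.31 = 6.370.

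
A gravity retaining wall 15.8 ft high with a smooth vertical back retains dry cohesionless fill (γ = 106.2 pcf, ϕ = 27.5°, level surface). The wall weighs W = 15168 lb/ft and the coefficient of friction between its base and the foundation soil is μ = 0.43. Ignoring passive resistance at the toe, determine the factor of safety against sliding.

1.34

K_a = tan²(45° − 27.5°/2) = 0.3682.
P_a = ½K_aγH² = 0.5×0.3682×106.2×15.8² = 4881 lb/ft, acting at H/3 = 5.267 ft above the base.
FS_sliding = μW / P_a = 0.43×15168 / 4881 = 1.336.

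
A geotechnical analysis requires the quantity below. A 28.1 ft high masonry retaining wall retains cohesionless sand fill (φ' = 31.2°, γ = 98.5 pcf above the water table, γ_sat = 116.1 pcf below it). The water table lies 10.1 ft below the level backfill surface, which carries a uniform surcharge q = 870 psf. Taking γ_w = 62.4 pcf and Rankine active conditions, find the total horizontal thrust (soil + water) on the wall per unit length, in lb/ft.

K_a = tan²(45° − φ/2) = 0.3175.
γ' = 116.1 − 62.4 = 53.70 pcf. h₂ = H − d_w = 18.0 ft.
σ'_h: at surface K_a·q = 276.2; at WT K_a(q+γd_w) = 592.1; at base K_a(q+γd_w+γ'h₂) = 899.0 psf.
P₁ = ½(276.2+592.1)×10.1 = 4385; P₂ = ½(592.1+899.0)×18.0 = 13420; P_w = ½γ_w h₂² = 10110.
Total = 4385+13420+10110 = 27910 lb/ft.

27900 lb/ft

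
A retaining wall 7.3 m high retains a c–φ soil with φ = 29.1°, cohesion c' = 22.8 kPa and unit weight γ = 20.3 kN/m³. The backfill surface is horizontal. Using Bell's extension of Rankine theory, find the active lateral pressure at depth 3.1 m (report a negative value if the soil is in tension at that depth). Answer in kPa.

K_a = (1 − sin φ)/(1 + sin φ) = 0.3456.
σ_a = K_a γ z − 2c√K_a = 0.3456×20.3×3.1 − 2×22.8×0.5879 = -5.059 kPa.

-5.06 kPa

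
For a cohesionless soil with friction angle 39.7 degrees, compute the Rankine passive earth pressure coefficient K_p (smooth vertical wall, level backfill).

K_p = (1 + sin φ)/(1 − sin φ) = tan²(45° + 39.7°/2) = 4.537.

4.54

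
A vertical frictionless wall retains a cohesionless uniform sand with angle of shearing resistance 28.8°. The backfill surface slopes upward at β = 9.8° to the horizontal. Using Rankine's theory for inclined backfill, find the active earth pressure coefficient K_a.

K_a = cos β · (cos β − √(cos²β − cos²φ)) / (cos β + √(cos²β − cos²φ)).
cos β = 0.9854, cos φ = 0.8763, √(cos²β − cos²φ) = 0.4507.
K_a = 0.9854 × (0.9854 − 0.4507)/(0.9854 + 0.4507) = 0.3669.

0.367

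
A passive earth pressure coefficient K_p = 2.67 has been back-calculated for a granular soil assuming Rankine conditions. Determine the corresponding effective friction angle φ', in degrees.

K_p = (1+sin φ)/(1−sin φ) ⇒ sin φ = (K_p − 1)/(K_p + 1) = 0.4550.
φ = arcsin(0.4550) = 27.07°.

27.1°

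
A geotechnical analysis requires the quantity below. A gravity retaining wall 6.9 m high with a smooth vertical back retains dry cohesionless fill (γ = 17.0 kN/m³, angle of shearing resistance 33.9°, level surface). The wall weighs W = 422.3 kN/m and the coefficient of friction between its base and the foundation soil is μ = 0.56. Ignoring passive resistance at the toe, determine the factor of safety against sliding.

2.06

K_a = tan²(45° − 33.9°/2) = 0.2839.
P_a = ½K_aγH² = 0.5×0.2839×17.0×6.9² = 114.9 kN/m, acting at H/3 = 2.300 m above the base.
FS_sliding = μW / P_a = 0.56×422.3 / 114.9 = 2.058.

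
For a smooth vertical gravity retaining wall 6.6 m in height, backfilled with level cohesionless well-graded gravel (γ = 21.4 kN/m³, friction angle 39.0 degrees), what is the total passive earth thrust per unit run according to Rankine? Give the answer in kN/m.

K_p = tan²(45° + φ/2) = 4.395.
P_p = ½ K_p γ H² = 0.5 × 4.395 × 21.4 × 6.6² = 2049 kN/m.

2050 kN/m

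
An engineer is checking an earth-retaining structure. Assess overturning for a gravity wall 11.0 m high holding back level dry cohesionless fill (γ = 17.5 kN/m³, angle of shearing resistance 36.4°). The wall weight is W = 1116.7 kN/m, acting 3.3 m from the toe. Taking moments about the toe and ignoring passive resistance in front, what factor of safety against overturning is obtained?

K_a = tan²(45° − 36.4°/2) = 0.2552.
P_a = ½K_aγH² = 0.5×0.2552×17.5×11.0² = 270.2 kN/m, acting at H/3 = 3.667 m above the base.
Overturning moment M_o = P_a × H/3 = 270.2 × 3.667 = 990.6.
Resisting moment M_r = W × 3.3 = 1116.7 × 3.3 = 3685.
FS_overturning = M_r/M_o = 3685/990.6 = 3.720.

3.72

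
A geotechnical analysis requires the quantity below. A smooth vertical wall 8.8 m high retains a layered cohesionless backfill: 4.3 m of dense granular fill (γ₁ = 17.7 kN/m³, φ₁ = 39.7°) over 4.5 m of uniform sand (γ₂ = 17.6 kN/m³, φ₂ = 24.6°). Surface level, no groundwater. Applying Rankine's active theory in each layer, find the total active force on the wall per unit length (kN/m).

K_a1 = tan²(45°−39.7°/2) = 0.2204; K_a2 = tan²(45°−24.6°/2) = 0.4121.
Layer 1: σ at base = K_a1 γ₁ h₁ = 16.78 kPa; P₁ = ½×16.78×4.3 = 36.07.
Layer 2: σ_v at top = γ₁h₁ = 76.11; σ_h top = K_a2×76.11 = 31.37; σ_h base = K_a2×(76.11+17.6×4.5) = 64.01.
P₂ = ½(31.37+64.01)×4.5 = 214.6. Total P_a = 36.07+214.6 = 250.7 kN/m.

251 kN/m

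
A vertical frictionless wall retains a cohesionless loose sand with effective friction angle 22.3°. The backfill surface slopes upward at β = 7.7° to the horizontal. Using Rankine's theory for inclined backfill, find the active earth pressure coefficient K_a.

0.468

K_a = cos β · (cos β − √(cos²β − cos²φ)) / (cos β + √(cos²β − cos²φ)).
cos β = 0.9910, cos φ = 0.9252, √(cos²β − cos²φ) = 0.3550.
K_a = 0.9910 × (0.9910 − 0.3550)/(0.9910 + 0.3550) = 0.4682.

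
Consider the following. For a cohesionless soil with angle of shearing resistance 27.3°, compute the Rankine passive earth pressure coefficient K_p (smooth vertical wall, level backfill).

2.69

K_p = (1 + sin φ)/(1 − sin φ) = tan²(45° + 27.3°/2) = 2.694.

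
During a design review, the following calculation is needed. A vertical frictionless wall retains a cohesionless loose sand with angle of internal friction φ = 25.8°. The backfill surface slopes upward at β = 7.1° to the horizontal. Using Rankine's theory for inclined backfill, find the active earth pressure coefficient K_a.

0.405

K_a = cos β · (cos β − √(cos²β − cos²φ)) / (cos β + √(cos²β − cos²φ)).
cos β = 0.9923, cos φ = 0.9003, √(cos²β − cos²φ) = 0.4173.
K_a = 0.9923 × (0.9923 − 0.4173)/(0.9923 + 0.4173) = 0.4048.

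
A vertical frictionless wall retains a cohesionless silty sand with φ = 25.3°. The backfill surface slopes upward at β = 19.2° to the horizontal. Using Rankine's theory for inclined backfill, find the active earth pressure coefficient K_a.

0.521

K_a = cos β · (cos β − √(cos²β − cos²φ)) / (cos β + √(cos²β − cos²φ)).
cos β = 0.9444, cos φ = 0.9041, √(cos²β − cos²φ) = 0.2729.
K_a = 0.9444 × (0.9444 − 0.2729)/(0.9444 + 0.2729) = 0.5209.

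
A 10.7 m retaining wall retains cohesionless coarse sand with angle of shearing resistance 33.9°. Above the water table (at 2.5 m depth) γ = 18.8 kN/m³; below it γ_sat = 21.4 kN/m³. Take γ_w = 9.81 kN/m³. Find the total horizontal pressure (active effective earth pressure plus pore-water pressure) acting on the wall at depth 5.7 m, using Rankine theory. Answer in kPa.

K_a = (1 − sin φ)/(1 + sin φ) = 0.2839.
γ' = 21.4 − 9.81 = 11.59 kN/m³.
Effective vertical stress at 5.7 m: σ'_v = 18.8×2.5 + 11.59×3.20 = 84.09 kPa.
σ'_h = K_a σ'_v = 0.2839 × 84.09 = 23.87 kPa; u = γ_w × 3.20 = 31.39 kPa.
Total σ_h = 23.87 + 31.39 = 55.27 kPa.

55.3 kPa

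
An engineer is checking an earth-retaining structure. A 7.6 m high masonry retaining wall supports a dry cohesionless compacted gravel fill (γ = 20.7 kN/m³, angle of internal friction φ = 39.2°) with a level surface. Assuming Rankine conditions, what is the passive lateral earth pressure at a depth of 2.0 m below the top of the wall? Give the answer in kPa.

184 kPa

K_p = (1 + sin φ)/(1 − sin φ) = 4.435.
σ_h = K_p γ z = 4.435 × 20.7 × 2.0 = 183.6 kPa.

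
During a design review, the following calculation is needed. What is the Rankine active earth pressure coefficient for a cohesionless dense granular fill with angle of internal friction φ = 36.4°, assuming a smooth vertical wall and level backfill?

K_a = tan²(45° − φ/2) = tan²(26.80°) = 0.2552.

0.255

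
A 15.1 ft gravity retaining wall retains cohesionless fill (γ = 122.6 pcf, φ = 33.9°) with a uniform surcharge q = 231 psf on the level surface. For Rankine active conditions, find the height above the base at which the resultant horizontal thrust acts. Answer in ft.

5.54 ft

K_a = 0.2839.
Triangular part P₁ = ½K_aγH² = 3968 at H/3 = 5.033 ft; rectangular part P₂ = K_a q H = 990.3 at H/2 = 7.550 ft.
ȳ = (P₁·5.033 + P₂·7.550)/(P₁+P₂) = 5.536 ft.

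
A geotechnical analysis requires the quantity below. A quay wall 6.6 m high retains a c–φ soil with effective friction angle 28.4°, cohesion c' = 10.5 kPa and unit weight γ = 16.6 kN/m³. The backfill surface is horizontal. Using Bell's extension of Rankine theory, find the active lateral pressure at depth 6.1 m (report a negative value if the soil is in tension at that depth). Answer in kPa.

23.5 kPa

K_a = (1 − sin φ)/(1 + sin φ) = 0.3554.
σ_a = K_a γ z − 2c√K_a = 0.3554×16.6×6.1 − 2×10.5×0.5961 = 23.47 kPa.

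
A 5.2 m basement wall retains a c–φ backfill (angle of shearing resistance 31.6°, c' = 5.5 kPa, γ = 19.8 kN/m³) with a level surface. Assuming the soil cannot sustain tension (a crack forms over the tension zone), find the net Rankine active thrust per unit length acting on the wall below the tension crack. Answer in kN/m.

54.7 kN/m

K_a = 0.3123; √K_a = 0.5589.
Tension-crack depth z_c = 2c/(γ√K_a) = 2×5.5/(19.8×0.5589) = 0.9940 m.
σ_a at base = K_a γ H − 2c√K_a = 0.3123×19.8×5.2 − 2×5.5×0.5589 = 26.01 kPa.
P_a = ½ × 26.01 × (H − z_c) = 0.5×26.01×4.206 = 54.70 kN/m.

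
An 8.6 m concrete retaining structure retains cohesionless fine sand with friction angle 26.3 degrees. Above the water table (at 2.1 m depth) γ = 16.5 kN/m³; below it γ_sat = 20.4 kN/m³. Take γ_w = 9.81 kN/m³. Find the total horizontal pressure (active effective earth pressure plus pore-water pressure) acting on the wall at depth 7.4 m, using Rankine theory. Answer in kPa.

K_a = (1 − sin φ)/(1 + sin φ) = 0.3859.
γ' = 20.4 − 9.81 = 10.59 kN/m³.
Effective vertical stress at 7.4 m: σ'_v = 16.5×2.1 + 10.59×5.30 = 90.78 kPa.
σ'_h = K_a σ'_v = 0.3859 × 90.78 = 35.03 kPa; u = γ_w × 5.30 = 51.99 kPa.
Total σ_h = 35.03 + 51.99 = 87.03 kPa.

87.0 kPa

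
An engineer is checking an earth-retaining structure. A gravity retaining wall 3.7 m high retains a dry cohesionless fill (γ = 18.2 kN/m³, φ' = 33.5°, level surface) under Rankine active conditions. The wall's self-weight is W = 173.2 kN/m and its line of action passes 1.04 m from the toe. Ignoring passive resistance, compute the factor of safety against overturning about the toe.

K_a = tan²(45° − 33.5°/2) = 0.2887.
P_a = ½K_aγH² = 0.5×0.2887×18.2×3.7² = 35.97 kN/m, acting at H/3 = 1.233 m above the base.
Overturning moment M_o = P_a × H/3 = 35.97 × 1.233 = 44.36.
Resisting moment M_r = W × 1.04 = 173.2 × 1.04 = 180.1.
FS_overturning = M_r/M_o = 180.1/44.36 = 4.061.

4.06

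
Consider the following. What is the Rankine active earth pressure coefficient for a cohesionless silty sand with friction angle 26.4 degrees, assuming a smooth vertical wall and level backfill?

K_a = tan²(45° − φ/2) = tan²(31.80°) = 0.3844.

0.384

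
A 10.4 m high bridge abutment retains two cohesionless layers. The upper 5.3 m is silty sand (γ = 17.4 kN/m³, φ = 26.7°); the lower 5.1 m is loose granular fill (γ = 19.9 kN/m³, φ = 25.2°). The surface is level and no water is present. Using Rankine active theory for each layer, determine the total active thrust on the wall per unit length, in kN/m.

K_a1 = tan²(45°−26.7°/2) = 0.3800; K_a2 = tan²(45°−25.2°/2) = 0.4027.
Layer 1: σ at base = K_a1 γ₁ h₁ = 35.04 kPa; P₁ = ½×35.04×5.3 = 92.86.
Layer 2: σ_v at top = γ₁h₁ = 92.22; σ_h top = K_a2×92.22 = 37.14; σ_h base = K_a2×(92.22+19.9×5.1) = 78.02.
P₂ = ½(37.14+78.02)×5.1 = 293.6. Total P_a = 92.86+293.6 = 386.5 kN/m.

387 kN/m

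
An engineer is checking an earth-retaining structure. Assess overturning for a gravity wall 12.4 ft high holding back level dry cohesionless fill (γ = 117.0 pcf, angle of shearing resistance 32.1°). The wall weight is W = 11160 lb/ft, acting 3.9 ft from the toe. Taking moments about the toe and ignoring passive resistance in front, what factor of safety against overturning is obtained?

3.83

K_a = tan²(45° − 32.1°/2) = 0.3060.
P_a = ½K_aγH² = 0.5×0.3060×117.0×12.4² = 2752 lb/ft, acting at H/3 = 4.133 ft above the base.
Overturning moment M_o = P_a × H/3 = 2752 × 4.133 = 11380.
Resisting moment M_r = W × 3.9 = 11160 × 3.9 = 43520.
FS_overturning = M_r/M_o = 43520/11380 = 3.826.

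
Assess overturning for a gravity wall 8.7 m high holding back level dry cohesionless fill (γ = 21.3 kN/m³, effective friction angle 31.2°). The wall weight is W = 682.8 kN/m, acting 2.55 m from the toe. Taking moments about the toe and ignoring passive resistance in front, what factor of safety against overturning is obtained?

2.35

K_a = tan²(45° − 31.2°/2) = 0.3175.
P_a = ½K_aγH² = 0.5×0.3175×21.3×8.7² = 255.9 kN/m, acting at H/3 = 2.900 m above the base.
Overturning moment M_o = P_a × H/3 = 255.9 × 2.900 = 742.2.
Resisting moment M_r = W × 2.55 = 682.8 × 2.55 = 1741.
FS_overturning = M_r/M_o = 1741/742.2 = 2.346.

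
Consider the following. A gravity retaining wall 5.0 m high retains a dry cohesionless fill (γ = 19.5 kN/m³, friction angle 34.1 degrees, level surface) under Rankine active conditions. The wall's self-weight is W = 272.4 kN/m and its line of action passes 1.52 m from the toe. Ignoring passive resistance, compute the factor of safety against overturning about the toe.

K_a = tan²(45° − 34.1°/2) = 0.2815.
P_a = ½K_aγH² = 0.5×0.2815×19.5×5.0² = 68.62 kN/m, acting at H/3 = 1.667 m above the base.
Overturning moment M_o = P_a × H/3 = 68.62 × 1.667 = 114.4.
Resisting moment M_r = W × 1.52 = 272.4 × 1.52 = 414.0.
FS_overturning = M_r/M_o = 414.0/114.4 = 3.620.

3.62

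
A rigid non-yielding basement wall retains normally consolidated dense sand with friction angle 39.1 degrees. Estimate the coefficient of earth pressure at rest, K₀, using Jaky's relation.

0.369

K₀ = 1 − sin φ' = 1 − sin 39.1° = 0.3693.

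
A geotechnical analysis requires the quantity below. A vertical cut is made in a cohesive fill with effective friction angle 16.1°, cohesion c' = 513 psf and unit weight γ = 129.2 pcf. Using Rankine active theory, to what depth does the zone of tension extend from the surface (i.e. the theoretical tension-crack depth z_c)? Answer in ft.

K_a = tan²(45° − 16.1°/2) = 0.5658; √K_a = 0.7522.
The active pressure is zero where K_a γ z = 2c√K_a, so z_c = 2c/(γ√K_a) = 2×513/(129.2×0.7522) = 10.56 ft.

10.6 ft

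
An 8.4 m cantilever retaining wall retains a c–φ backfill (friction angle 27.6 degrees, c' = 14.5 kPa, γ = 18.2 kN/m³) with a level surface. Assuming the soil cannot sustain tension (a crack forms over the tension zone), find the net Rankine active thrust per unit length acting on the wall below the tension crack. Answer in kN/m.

K_a = 0.3668; √K_a = 0.6056.
Tension-crack depth z_c = 2c/(γ√K_a) = 2×14.5/(18.2×0.6056) = 2.631 m.
σ_a at base = K_a γ H − 2c√K_a = 0.3668×18.2×8.4 − 2×14.5×0.6056 = 38.51 kPa.
P_a = ½ × 38.51 × (H − z_c) = 0.5×38.51×5.769 = 111.1 kN/m.

111 kN/m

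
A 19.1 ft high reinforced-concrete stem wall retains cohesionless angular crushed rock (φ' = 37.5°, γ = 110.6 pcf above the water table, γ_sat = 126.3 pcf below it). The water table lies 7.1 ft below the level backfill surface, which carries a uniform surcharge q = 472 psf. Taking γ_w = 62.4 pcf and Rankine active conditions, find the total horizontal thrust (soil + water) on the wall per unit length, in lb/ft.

10800 lb/ft

K_a = tan²(45° − φ/2) = 0.2432.
γ' = 126.3 − 62.4 = 63.90 pcf. h₂ = H − d_w = 12.0 ft.
σ'_h: at surface K_a·q = 114.8; at WT K_a(q+γd_w) = 305.8; at base K_a(q+γd_w+γ'h₂) = 492.2 psf.
P₁ = ½(114.8+305.8)×7.1 = 1493; P₂ = ½(305.8+492.2)×12.0 = 4788; P_w = ½γ_w h₂² = 4493.
Total = 1493+4788+4493 = 10770 lb/ft.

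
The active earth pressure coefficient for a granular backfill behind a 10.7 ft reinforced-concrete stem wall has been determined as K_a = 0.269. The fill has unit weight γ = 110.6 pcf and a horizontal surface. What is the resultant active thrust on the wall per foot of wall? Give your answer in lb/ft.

1700 lb/ft

P = ½ K_a γ H² = 0.5 × 0.269 × 110.6 × 10.7² = 1703 lb/ft.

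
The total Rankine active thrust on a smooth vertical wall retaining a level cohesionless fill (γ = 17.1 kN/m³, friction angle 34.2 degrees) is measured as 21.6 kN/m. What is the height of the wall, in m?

K_a = 0.2803. P_a = ½ K_a γ H² ⇒ H = √(2P_a/(K_a γ)).
H = √(2×21.6/(0.2803×17.1)) = 3.002 m.

3.00 m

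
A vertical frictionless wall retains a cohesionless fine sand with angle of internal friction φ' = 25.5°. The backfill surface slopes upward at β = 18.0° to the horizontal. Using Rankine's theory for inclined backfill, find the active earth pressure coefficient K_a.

K_a = cos β · (cos β − √(cos²β − cos²φ)) / (cos β + √(cos²β − cos²φ)).
cos β = 0.9511, cos φ = 0.9026, √(cos²β − cos²φ) = 0.2997.
K_a = 0.9511 × (0.9511 − 0.2997)/(0.9511 + 0.2997) = 0.4952.

0.495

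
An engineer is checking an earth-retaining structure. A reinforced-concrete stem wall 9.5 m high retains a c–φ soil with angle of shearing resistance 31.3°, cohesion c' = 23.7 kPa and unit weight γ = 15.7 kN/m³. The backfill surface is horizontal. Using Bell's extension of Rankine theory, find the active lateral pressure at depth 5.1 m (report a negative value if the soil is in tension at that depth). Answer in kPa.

-1.34 kPa

K_a = (1 − sin φ)/(1 + sin φ) = 0.3162.
σ_a = K_a γ z − 2c√K_a = 0.3162×15.7×5.1 − 2×23.7×0.5623 = -1.335 kPa.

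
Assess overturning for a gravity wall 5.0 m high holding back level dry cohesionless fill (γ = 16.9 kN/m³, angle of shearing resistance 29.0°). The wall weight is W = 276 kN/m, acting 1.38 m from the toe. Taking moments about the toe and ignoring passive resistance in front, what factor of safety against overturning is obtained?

3.12

K_a = tan²(45° − 29.0°/2) = 0.3470.
P_a = ½K_aγH² = 0.5×0.3470×16.9×5.0² = 73.30 kN/m, acting at H/3 = 1.667 m above the base.
Overturning moment M_o = P_a × H/3 = 73.30 × 1.667 = 122.2.
Resisting moment M_r = W × 1.38 = 276 × 1.38 = 380.9.
FS_overturning = M_r/M_o = 380.9/122.2 = 3.118.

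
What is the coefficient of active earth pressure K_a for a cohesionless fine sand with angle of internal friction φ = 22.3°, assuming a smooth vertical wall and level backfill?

K_a = (1 − sin φ)/(1 + sin φ) = (1 − sin 22.3°)/(1 + sin 22.3°) = 0.4498.

0.450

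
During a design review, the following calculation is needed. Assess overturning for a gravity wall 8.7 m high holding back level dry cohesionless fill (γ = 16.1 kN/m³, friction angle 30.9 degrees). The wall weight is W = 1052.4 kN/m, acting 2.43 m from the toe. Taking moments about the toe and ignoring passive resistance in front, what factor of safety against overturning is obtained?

4.50

K_a = tan²(45° − 30.9°/2) = 0.3214.
P_a = ½K_aγH² = 0.5×0.3214×16.1×8.7² = 195.8 kN/m, acting at H/3 = 2.900 m above the base.
Overturning moment M_o = P_a × H/3 = 195.8 × 2.900 = 567.9.
Resisting moment M_r = W × 2.43 = 1052.4 × 2.43 = 2557.
FS_overturning = M_r/M_o = 2557/567.9 = 4.503.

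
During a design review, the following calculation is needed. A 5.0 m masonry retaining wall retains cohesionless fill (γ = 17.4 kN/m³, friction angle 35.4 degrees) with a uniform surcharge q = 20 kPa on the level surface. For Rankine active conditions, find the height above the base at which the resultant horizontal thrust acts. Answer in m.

1.93 m

K_a = 0.2664.
Triangular part P₁ = ½K_aγH² = 57.94 at H/3 = 1.667 m; rectangular part P₂ = K_a q H = 26.64 at H/2 = 2.500 m.
ȳ = (P₁·1.667 + P₂·2.500)/(P₁+P₂) = 1.929 m.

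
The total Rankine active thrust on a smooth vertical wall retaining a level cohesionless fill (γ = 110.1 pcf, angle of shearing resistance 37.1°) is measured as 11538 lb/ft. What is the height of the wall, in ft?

K_a = 0.2475. P_a = ½ K_a γ H² ⇒ H = √(2P_a/(K_a γ)).
H = √(2×11538/(0.2475×110.1)) = 29.10 ft.

29.1 ft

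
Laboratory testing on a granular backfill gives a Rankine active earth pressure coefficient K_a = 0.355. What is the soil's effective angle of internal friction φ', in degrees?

K_a = tan²(45° − φ/2) ⇒ 45° − φ/2 = arctan(√0.355) = 30.79°.
φ = 2(45° − 30.79°) = 28.43°.

28.4°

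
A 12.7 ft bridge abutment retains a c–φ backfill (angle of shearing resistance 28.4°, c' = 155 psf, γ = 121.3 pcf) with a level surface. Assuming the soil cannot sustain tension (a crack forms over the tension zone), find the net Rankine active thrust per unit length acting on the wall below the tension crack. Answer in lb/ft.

1530 lb/ft

K_a = 0.3554; √K_a = 0.5961.
Tension-crack depth z_c = 2c/(γ√K_a) = 2×155/(121.3×0.5961) = 4.287 ft.
σ_a at base = K_a γ H − 2c√K_a = 0.3554×121.3×12.7 − 2×155×0.5961 = 362.6 psf.
P_a = ½ × 362.6 × (H − z_c) = 0.5×362.6×8.413 = 1525 lb/ft.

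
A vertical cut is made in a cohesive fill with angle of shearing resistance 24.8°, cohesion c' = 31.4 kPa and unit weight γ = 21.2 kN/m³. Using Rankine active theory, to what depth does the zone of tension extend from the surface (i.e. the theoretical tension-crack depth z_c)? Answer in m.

4.63 m

K_a = tan²(45° − 24.8°/2) = 0.4090; √K_a = 0.6395.
The active pressure is zero where K_a γ z = 2c√K_a, so z_c = 2c/(γ√K_a) = 2×31.4/(21.2×0.6395) = 4.632 m.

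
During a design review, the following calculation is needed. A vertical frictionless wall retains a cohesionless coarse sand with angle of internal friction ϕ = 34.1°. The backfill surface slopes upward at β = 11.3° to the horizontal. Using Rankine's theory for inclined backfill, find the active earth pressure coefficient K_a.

0.297

K_a = cos β · (cos β − √(cos²β − cos²φ)) / (cos β + √(cos²β − cos²φ)).
cos β = 0.9806, cos φ = 0.8281, √(cos²β − cos²φ) = 0.5253.
K_a = 0.9806 × (0.9806 − 0.5253)/(0.9806 + 0.5253) = 0.2965.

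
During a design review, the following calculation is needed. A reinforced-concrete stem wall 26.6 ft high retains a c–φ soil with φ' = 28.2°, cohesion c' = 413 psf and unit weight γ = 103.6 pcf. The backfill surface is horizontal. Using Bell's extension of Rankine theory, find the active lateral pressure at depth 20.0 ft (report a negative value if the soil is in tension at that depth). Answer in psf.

248 psf

K_a = (1 − sin φ)/(1 + sin φ) = 0.3582.
σ_a = K_a γ z − 2c√K_a = 0.3582×103.6×20.0 − 2×413×0.5985 = 247.8 psf.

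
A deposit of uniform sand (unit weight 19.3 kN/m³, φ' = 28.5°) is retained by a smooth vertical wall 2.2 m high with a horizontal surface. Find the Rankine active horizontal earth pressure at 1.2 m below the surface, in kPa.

K_a = (1 − sin φ)/(1 + sin φ) = 0.3540.
σ_h = K_a γ z = 0.3540 × 19.3 × 1.2 = 8.197 kPa.

8.20 kPa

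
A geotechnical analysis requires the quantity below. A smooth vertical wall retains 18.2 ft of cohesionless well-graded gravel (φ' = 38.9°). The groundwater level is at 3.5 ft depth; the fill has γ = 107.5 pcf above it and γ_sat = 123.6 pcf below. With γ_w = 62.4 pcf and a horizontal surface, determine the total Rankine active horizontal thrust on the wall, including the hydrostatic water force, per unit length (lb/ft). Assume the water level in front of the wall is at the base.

9670 lb/ft

K_a = tan²(45° − φ/2) = 0.2285.
γ' = 123.6 − 62.4 = 61.20 pcf. Depth below WT = 14.7 ft.
σ'_h at WT = K_a γ d_w = 85.98 psf; at base = 85.98 + K_a γ' × 14.7 = 291.6 psf.
P₁ (0–3.5 ft) = ½×85.98×3.5 = 150.5. P₂ (3.5–18.2 ft) = ½(85.98+291.6)×14.7 = 2775.
P_w = ½ γ_w h₂² = 0.5×62.4×14.7² = 6742. Total = 150.5+2775+6742 = 9668 lb/ft.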